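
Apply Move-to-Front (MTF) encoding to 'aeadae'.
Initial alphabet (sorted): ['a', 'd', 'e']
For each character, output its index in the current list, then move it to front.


MTF encoding:
'a': index 0 in ['a', 'd', 'e'] -> ['a', 'd', 'e']
'e': index 2 in ['a', 'd', 'e'] -> ['e', 'a', 'd']
'a': index 1 in ['e', 'a', 'd'] -> ['a', 'e', 'd']
'd': index 2 in ['a', 'e', 'd'] -> ['d', 'a', 'e']
'a': index 1 in ['d', 'a', 'e'] -> ['a', 'd', 'e']
'e': index 2 in ['a', 'd', 'e'] -> ['e', 'a', 'd']


Output: [0, 2, 1, 2, 1, 2]


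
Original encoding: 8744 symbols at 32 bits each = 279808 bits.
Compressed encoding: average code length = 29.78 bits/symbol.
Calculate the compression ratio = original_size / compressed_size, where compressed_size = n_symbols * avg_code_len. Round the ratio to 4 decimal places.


original_size = n_symbols * orig_bits = 8744 * 32 = 279808 bits
compressed_size = n_symbols * avg_code_len = 8744 * 29.78 = 260396.32 bits
ratio = original_size / compressed_size = 279808 / 260396.32 = 1.0745

Compression ratio = 1.0745


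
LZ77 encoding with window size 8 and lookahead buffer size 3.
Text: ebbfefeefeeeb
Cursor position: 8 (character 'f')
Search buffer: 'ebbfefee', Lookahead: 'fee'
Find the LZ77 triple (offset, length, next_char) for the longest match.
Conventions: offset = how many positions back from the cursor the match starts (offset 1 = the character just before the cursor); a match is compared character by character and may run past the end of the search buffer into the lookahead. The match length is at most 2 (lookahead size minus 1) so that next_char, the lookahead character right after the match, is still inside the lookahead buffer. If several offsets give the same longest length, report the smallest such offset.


Try each offset into the search buffer:
  offset=1 (pos 7, char 'e'): match length 0
  offset=2 (pos 6, char 'e'): match length 0
  offset=3 (pos 5, char 'f'): match length 2
  offset=4 (pos 4, char 'e'): match length 0
  offset=5 (pos 3, char 'f'): match length 2
  offset=6 (pos 2, char 'b'): match length 0
  offset=7 (pos 1, char 'b'): match length 0
  offset=8 (pos 0, char 'e'): match length 0
Longest match has length 2, found at offsets 3, 5; take the smallest, offset 3.
next_char = character at position 8 + 2 = 10 -> 'e'

Best match: offset=3, length=2 (matching 'fe' starting at position 5)
LZ77 triple: (3, 2, 'e')


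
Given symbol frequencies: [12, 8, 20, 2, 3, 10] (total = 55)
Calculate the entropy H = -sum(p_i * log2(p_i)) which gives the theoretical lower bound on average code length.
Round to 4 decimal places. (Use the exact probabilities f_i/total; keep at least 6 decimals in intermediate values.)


Per-symbol terms -p_i * log2(p_i) with p_i = f_i/55:
  p = 12/55 = 0.218182: log2(p) = -2.196397, -p*log2(p) = 0.479214
  p = 8/55 = 0.145455: log2(p) = -2.781360, -p*log2(p) = 0.404561
  p = 20/55 = 0.363636: log2(p) = -1.459432, -p*log2(p) = 0.530702
  p = 2/55 = 0.036364: log2(p) = -4.781360, -p*log2(p) = 0.173868
  p = 3/55 = 0.054545: log2(p) = -4.196397, -p*log2(p) = 0.228894
  p = 10/55 = 0.181818: log2(p) = -2.459432, -p*log2(p) = 0.447169
H = 0.479214 + 0.404561 + 0.530702 + 0.173868 + 0.228894 + 0.447169 = 2.264408

H = 2.2644 bits/symbol


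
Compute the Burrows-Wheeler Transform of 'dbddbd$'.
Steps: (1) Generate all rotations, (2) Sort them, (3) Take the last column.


Rotations (sorted):
  0: $dbddbd -> last char: d
  1: bd$dbdd -> last char: d
  2: bddbd$d -> last char: d
  3: d$dbddb -> last char: b
  4: dbd$dbd -> last char: d
  5: dbddbd$ -> last char: $
  6: ddbd$db -> last char: b


BWT = dddbd$b


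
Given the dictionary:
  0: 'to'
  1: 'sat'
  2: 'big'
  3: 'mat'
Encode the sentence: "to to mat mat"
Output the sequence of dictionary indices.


Look up each word in the dictionary:
  'to' -> 0
  'to' -> 0
  'mat' -> 3
  'mat' -> 3

Encoded: [0, 0, 3, 3]


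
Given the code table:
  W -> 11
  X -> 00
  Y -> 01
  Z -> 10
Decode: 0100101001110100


Decoding:
01 -> Y
00 -> X
10 -> Z
10 -> Z
01 -> Y
11 -> W
01 -> Y
00 -> X


Result: YXZZYWYX


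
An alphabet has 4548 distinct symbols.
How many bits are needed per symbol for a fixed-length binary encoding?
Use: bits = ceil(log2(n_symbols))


log2(4548) = 12.151
Bracket: 2^12 = 4096 < 4548 <= 2^13 = 8192
So ceil(log2(4548)) = 13

bits = ceil(log2(4548)) = ceil(12.151) = 13 bits


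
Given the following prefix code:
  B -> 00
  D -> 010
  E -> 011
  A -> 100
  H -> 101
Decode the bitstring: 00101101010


Decoding step by step:
Bits 00 -> B
Bits 101 -> H
Bits 101 -> H
Bits 010 -> D


Decoded message: BHHD


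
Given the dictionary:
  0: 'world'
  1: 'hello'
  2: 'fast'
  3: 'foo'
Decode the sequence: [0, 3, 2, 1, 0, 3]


Look up each index in the dictionary:
  0 -> 'world'
  3 -> 'foo'
  2 -> 'fast'
  1 -> 'hello'
  0 -> 'world'
  3 -> 'foo'

Decoded: "world foo fast hello world foo"


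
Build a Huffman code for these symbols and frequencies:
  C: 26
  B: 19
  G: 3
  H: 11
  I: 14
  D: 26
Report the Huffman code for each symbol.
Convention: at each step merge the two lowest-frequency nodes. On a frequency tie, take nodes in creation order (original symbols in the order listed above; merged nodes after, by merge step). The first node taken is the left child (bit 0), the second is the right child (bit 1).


Huffman tree construction:
Step 1: Merge G(3) + H(11) = 14
Step 2: Merge I(14) + (G+H)(14) = 28
Step 3: Merge B(19) + C(26) = 45
Step 4: Merge D(26) + (I+(G+H))(28) = 54
Step 5: Merge (B+C)(45) + (D+(I+(G+H)))(54) = 99
Read each symbol's code off the tree from the root (left child = 0, right child = 1).

Codes:
  C: 01 (length 2)
  B: 00 (length 2)
  G: 1110 (length 4)
  H: 1111 (length 4)
  I: 110 (length 3)
  D: 10 (length 2)
Average code length: 240/99 = 2.4242 bits/symbol


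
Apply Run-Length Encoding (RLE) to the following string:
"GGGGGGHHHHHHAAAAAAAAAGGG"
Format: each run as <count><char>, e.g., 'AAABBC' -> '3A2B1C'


Scanning runs left to right:
  i=0: run of 'G' x 6 -> '6G'
  i=6: run of 'H' x 6 -> '6H'
  i=12: run of 'A' x 9 -> '9A'
  i=21: run of 'G' x 3 -> '3G'

RLE = 6G6H9A3G


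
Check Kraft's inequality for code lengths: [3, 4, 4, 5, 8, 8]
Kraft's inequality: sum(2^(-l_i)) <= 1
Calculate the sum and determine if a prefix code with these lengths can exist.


Sum = 2^(-3) + 2^(-4) + 2^(-4) + 2^(-5) + 2^(-8) + 2^(-8)
    = 0.125 + 0.0625 + 0.0625 + 0.03125 + 0.00390625 + 0.00390625
    = 74/256 = 0.2890625
Since 0.2890625 <= 1, Kraft's inequality IS satisfied.
A prefix code with these lengths CAN exist.

Kraft sum = 0.2890625. Satisfied.


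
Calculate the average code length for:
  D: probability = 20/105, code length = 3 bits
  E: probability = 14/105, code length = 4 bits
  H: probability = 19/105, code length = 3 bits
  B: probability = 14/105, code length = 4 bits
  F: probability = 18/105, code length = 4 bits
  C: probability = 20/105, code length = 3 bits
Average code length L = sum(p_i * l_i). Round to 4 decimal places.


Weighted contributions p_i * l_i:
  D: (20/105) * 3 = 60/105
  E: (14/105) * 4 = 56/105
  H: (19/105) * 3 = 57/105
  B: (14/105) * 4 = 56/105
  F: (18/105) * 4 = 72/105
  C: (20/105) * 3 = 60/105
Sum = (60 + 56 + 57 + 56 + 72 + 60)/105 = 361/105

L = 361/105 = 3.4381 bits/symbol


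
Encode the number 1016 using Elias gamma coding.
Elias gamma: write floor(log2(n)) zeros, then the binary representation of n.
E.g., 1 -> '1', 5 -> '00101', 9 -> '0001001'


num_bits = floor(log2(1016)) + 1 = 10
leading_zeros = num_bits - 1 = 9
binary(1016) = 1111111000

Elias gamma(1016) = '000000000' + '1111111000' = 0000000001111111000 (19 bits)


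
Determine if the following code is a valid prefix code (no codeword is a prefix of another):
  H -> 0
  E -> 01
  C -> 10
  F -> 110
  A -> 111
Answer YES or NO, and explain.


Checking each pair (does one codeword prefix another?):
  H='0' vs E='01': prefix -- VIOLATION

NO -- this is NOT a valid prefix code. H (0) is a prefix of E (01).


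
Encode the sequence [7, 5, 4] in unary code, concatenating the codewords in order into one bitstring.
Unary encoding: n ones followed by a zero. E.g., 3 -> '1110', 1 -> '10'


Encode each number as n ones followed by a terminating 0:
  7 -> 11111110 (8 bits)
  5 -> 111110 (6 bits)
  4 -> 11110 (5 bits)
Total length = 8 + 6 + 5 = 19 bits.

Unary([7, 5, 4]) = 1111111011111011110 (19 bits)


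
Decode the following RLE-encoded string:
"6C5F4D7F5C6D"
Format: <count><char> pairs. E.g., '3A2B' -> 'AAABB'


Expanding each <count><char> pair:
  6C -> 'CCCCCC'
  5F -> 'FFFFF'
  4D -> 'DDDD'
  7F -> 'FFFFFFF'
  5C -> 'CCCCC'
  6D -> 'DDDDDD'

Decoded = CCCCCCFFFFFDDDDFFFFFFFCCCCCDDDDDD


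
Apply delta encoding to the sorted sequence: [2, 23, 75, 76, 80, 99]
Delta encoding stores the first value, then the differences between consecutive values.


First value: 2
Deltas:
  23 - 2 = 21
  75 - 23 = 52
  76 - 75 = 1
  80 - 76 = 4
  99 - 80 = 19


Delta encoded: [2, 21, 52, 1, 4, 19]


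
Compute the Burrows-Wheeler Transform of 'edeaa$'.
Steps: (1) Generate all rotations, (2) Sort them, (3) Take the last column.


Rotations (sorted):
  0: $edeaa -> last char: a
  1: a$edea -> last char: a
  2: aa$ede -> last char: e
  3: deaa$e -> last char: e
  4: eaa$ed -> last char: d
  5: edeaa$ -> last char: $


BWT = aaeed$


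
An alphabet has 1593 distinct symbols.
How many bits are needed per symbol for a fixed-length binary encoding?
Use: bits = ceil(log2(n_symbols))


log2(1593) = 10.6375
Bracket: 2^10 = 1024 < 1593 <= 2^11 = 2048
So ceil(log2(1593)) = 11

bits = ceil(log2(1593)) = ceil(10.6375) = 11 bits


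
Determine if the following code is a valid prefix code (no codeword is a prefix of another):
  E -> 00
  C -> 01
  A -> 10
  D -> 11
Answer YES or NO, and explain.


Checking each pair (does one codeword prefix another?):
  E='00' vs C='01': no prefix
  E='00' vs A='10': no prefix
  E='00' vs D='11': no prefix
  C='01' vs E='00': no prefix
  C='01' vs A='10': no prefix
  C='01' vs D='11': no prefix
  A='10' vs E='00': no prefix
  A='10' vs C='01': no prefix
  A='10' vs D='11': no prefix
  D='11' vs E='00': no prefix
  D='11' vs C='01': no prefix
  D='11' vs A='10': no prefix
No violation found over all pairs.

YES -- this is a valid prefix code. No codeword is a prefix of any other codeword.


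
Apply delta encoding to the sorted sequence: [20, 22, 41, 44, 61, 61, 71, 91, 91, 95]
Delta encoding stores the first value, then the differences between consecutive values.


First value: 20
Deltas:
  22 - 20 = 2
  41 - 22 = 19
  44 - 41 = 3
  61 - 44 = 17
  61 - 61 = 0
  71 - 61 = 10
  91 - 71 = 20
  91 - 91 = 0
  95 - 91 = 4


Delta encoded: [20, 2, 19, 3, 17, 0, 10, 20, 0, 4]


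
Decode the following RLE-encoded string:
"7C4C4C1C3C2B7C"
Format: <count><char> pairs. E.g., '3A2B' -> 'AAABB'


Expanding each <count><char> pair:
  7C -> 'CCCCCCC'
  4C -> 'CCCC'
  4C -> 'CCCC'
  1C -> 'C'
  3C -> 'CCC'
  2B -> 'BB'
  7C -> 'CCCCCCC'

Decoded = CCCCCCCCCCCCCCCCCCCBBCCCCCCC


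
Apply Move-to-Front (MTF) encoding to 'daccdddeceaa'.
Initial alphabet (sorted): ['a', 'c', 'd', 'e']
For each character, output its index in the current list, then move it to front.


MTF encoding:
'd': index 2 in ['a', 'c', 'd', 'e'] -> ['d', 'a', 'c', 'e']
'a': index 1 in ['d', 'a', 'c', 'e'] -> ['a', 'd', 'c', 'e']
'c': index 2 in ['a', 'd', 'c', 'e'] -> ['c', 'a', 'd', 'e']
'c': index 0 in ['c', 'a', 'd', 'e'] -> ['c', 'a', 'd', 'e']
'd': index 2 in ['c', 'a', 'd', 'e'] -> ['d', 'c', 'a', 'e']
'd': index 0 in ['d', 'c', 'a', 'e'] -> ['d', 'c', 'a', 'e']
'd': index 0 in ['d', 'c', 'a', 'e'] -> ['d', 'c', 'a', 'e']
'e': index 3 in ['d', 'c', 'a', 'e'] -> ['e', 'd', 'c', 'a']
'c': index 2 in ['e', 'd', 'c', 'a'] -> ['c', 'e', 'd', 'a']
'e': index 1 in ['c', 'e', 'd', 'a'] -> ['e', 'c', 'd', 'a']
'a': index 3 in ['e', 'c', 'd', 'a'] -> ['a', 'e', 'c', 'd']
'a': index 0 in ['a', 'e', 'c', 'd'] -> ['a', 'e', 'c', 'd']


Output: [2, 1, 2, 0, 2, 0, 0, 3, 2, 1, 3, 0]


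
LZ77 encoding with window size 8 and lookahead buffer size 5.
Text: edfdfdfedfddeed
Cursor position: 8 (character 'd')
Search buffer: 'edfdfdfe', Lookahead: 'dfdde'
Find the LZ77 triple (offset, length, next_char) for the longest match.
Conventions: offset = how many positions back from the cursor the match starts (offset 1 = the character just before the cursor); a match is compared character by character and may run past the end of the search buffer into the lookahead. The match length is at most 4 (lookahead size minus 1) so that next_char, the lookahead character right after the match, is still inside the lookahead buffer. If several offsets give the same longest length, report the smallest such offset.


Try each offset into the search buffer:
  offset=1 (pos 7, char 'e'): match length 0
  offset=2 (pos 6, char 'f'): match length 0
  offset=3 (pos 5, char 'd'): match length 2
  offset=4 (pos 4, char 'f'): match length 0
  offset=5 (pos 3, char 'd'): match length 3
  offset=6 (pos 2, char 'f'): match length 0
  offset=7 (pos 1, char 'd'): match length 3
  offset=8 (pos 0, char 'e'): match length 0
Longest match has length 3, found at offsets 5, 7; take the smallest, offset 5.
next_char = character at position 8 + 3 = 11 -> 'd'

Best match: offset=5, length=3 (matching 'dfd' starting at position 3)
LZ77 triple: (5, 3, 'd')


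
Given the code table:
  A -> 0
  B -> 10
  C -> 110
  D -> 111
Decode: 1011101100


Decoding:
10 -> B
111 -> D
0 -> A
110 -> C
0 -> A


Result: BDACA


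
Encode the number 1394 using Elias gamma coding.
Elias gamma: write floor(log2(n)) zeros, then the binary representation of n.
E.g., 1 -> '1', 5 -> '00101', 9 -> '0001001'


num_bits = floor(log2(1394)) + 1 = 11
leading_zeros = num_bits - 1 = 10
binary(1394) = 10101110010

Elias gamma(1394) = '0000000000' + '10101110010' = 000000000010101110010 (21 bits)


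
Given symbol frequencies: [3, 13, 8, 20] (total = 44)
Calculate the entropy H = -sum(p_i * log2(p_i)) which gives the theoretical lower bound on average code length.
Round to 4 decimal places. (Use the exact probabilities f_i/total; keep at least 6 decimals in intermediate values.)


Per-symbol terms -p_i * log2(p_i) with p_i = f_i/44:
  p = 3/44 = 0.068182: log2(p) = -3.874469, -p*log2(p) = 0.264168
  p = 13/44 = 0.295455: log2(p) = -1.758992, -p*log2(p) = 0.519702
  p = 8/44 = 0.181818: log2(p) = -2.459432, -p*log2(p) = 0.447169
  p = 20/44 = 0.454545: log2(p) = -1.137504, -p*log2(p) = 0.517047
H = 0.264168 + 0.519702 + 0.447169 + 0.517047 = 1.748086

H = 1.7481 bits/symbol


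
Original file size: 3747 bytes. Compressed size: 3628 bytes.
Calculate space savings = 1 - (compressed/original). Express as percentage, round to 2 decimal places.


ratio = compressed/original = 3628/3747 = 0.968241
savings = 1 - ratio = 1 - 0.968241 = 0.031759
as a percentage: 0.031759 * 100 = 3.18%

Space savings = 1 - 3628/3747 = 3.18%


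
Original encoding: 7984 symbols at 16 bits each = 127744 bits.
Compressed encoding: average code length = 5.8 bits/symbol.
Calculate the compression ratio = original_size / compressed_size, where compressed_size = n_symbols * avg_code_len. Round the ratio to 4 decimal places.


original_size = n_symbols * orig_bits = 7984 * 16 = 127744 bits
compressed_size = n_symbols * avg_code_len = 7984 * 5.8 = 46307.2 bits
ratio = original_size / compressed_size = 127744 / 46307.2 = 2.7586

Compression ratio = 2.7586


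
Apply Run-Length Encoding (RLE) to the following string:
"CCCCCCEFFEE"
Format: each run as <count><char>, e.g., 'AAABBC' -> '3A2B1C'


Scanning runs left to right:
  i=0: run of 'C' x 6 -> '6C'
  i=6: run of 'E' x 1 -> '1E'
  i=7: run of 'F' x 2 -> '2F'
  i=9: run of 'E' x 2 -> '2E'

RLE = 6C1E2F2E


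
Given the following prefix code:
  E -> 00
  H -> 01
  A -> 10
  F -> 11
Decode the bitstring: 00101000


Decoding step by step:
Bits 00 -> E
Bits 10 -> A
Bits 10 -> A
Bits 00 -> E


Decoded message: EAAE


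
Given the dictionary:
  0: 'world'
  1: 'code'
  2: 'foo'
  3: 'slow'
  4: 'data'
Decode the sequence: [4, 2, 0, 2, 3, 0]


Look up each index in the dictionary:
  4 -> 'data'
  2 -> 'foo'
  0 -> 'world'
  2 -> 'foo'
  3 -> 'slow'
  0 -> 'world'

Decoded: "data foo world foo slow world"


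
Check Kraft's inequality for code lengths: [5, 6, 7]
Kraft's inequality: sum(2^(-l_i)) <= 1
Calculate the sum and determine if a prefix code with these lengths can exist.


Sum = 2^(-5) + 2^(-6) + 2^(-7)
    = 0.03125 + 0.015625 + 0.0078125
    = 7/128 = 0.0546875
Since 0.0546875 <= 1, Kraft's inequality IS satisfied.
A prefix code with these lengths CAN exist.

Kraft sum = 0.0546875. Satisfied.


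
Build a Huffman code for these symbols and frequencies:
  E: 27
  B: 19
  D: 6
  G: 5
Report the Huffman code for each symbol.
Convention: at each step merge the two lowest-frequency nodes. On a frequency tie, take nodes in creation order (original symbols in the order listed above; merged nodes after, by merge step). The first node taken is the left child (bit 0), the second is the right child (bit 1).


Huffman tree construction:
Step 1: Merge G(5) + D(6) = 11
Step 2: Merge (G+D)(11) + B(19) = 30
Step 3: Merge E(27) + ((G+D)+B)(30) = 57
Read each symbol's code off the tree from the root (left child = 0, right child = 1).

Codes:
  E: 0 (length 1)
  B: 11 (length 2)
  D: 101 (length 3)
  G: 100 (length 3)
Average code length: 98/57 = 1.7193 bits/symbol


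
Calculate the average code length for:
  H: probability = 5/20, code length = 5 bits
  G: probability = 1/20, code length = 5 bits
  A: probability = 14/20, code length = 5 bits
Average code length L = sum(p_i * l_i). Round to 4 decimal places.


Weighted contributions p_i * l_i:
  H: (5/20) * 5 = 25/20
  G: (1/20) * 5 = 5/20
  A: (14/20) * 5 = 70/20
Sum = (25 + 5 + 70)/20 = 100/20

L = 100/20 = 5.0000 bits/symbol


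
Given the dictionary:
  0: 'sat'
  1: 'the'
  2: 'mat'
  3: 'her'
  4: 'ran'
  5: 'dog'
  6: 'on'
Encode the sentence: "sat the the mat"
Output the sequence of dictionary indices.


Look up each word in the dictionary:
  'sat' -> 0
  'the' -> 1
  'the' -> 1
  'mat' -> 2

Encoded: [0, 1, 1, 2]


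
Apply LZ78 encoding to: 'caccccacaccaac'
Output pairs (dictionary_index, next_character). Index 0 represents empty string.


LZ78 encoding steps:
Dictionary: {0: ''}
Step 1: w='' (idx 0), next='c' -> output (0, 'c'), add 'c' as idx 1
Step 2: w='' (idx 0), next='a' -> output (0, 'a'), add 'a' as idx 2
Step 3: w='c' (idx 1), next='c' -> output (1, 'c'), add 'cc' as idx 3
Step 4: w='cc' (idx 3), next='a' -> output (3, 'a'), add 'cca' as idx 4
Step 5: w='c' (idx 1), next='a' -> output (1, 'a'), add 'ca' as idx 5
Step 6: w='cca' (idx 4), next='a' -> output (4, 'a'), add 'ccaa' as idx 6
Step 7: w='c' (idx 1), end of input -> output (1, '')


Encoded: [(0, 'c'), (0, 'a'), (1, 'c'), (3, 'a'), (1, 'a'), (4, 'a'), (1, '')]


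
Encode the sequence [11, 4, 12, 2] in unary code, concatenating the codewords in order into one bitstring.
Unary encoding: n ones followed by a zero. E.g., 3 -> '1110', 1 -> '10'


Encode each number as n ones followed by a terminating 0:
  11 -> 111111111110 (12 bits)
  4 -> 11110 (5 bits)
  12 -> 1111111111110 (13 bits)
  2 -> 110 (3 bits)
Total length = 12 + 5 + 13 + 3 = 33 bits.

Unary([11, 4, 12, 2]) = 111111111110111101111111111110110 (33 bits)


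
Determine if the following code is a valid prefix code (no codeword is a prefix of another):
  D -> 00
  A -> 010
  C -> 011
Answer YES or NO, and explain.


Checking each pair (does one codeword prefix another?):
  D='00' vs A='010': no prefix
  D='00' vs C='011': no prefix
  A='010' vs D='00': no prefix
  A='010' vs C='011': no prefix
  C='011' vs D='00': no prefix
  C='011' vs A='010': no prefix
No violation found over all pairs.

YES -- this is a valid prefix code. No codeword is a prefix of any other codeword.


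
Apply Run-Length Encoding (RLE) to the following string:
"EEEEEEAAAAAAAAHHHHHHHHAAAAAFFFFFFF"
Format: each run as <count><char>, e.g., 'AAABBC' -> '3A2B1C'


Scanning runs left to right:
  i=0: run of 'E' x 6 -> '6E'
  i=6: run of 'A' x 8 -> '8A'
  i=14: run of 'H' x 8 -> '8H'
  i=22: run of 'A' x 5 -> '5A'
  i=27: run of 'F' x 7 -> '7F'

RLE = 6E8A8H5A7F


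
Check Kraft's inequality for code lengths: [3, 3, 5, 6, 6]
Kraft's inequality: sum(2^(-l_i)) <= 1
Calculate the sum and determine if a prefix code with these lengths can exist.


Sum = 2^(-3) + 2^(-3) + 2^(-5) + 2^(-6) + 2^(-6)
    = 0.125 + 0.125 + 0.03125 + 0.015625 + 0.015625
    = 20/64 = 0.3125
Since 0.3125 <= 1, Kraft's inequality IS satisfied.
A prefix code with these lengths CAN exist.

Kraft sum = 0.3125. Satisfied.


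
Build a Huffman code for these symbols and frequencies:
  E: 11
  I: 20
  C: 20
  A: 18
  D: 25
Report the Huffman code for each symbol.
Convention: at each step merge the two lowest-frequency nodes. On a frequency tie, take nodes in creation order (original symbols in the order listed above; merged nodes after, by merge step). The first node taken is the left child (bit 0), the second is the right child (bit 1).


Huffman tree construction:
Step 1: Merge E(11) + A(18) = 29
Step 2: Merge I(20) + C(20) = 40
Step 3: Merge D(25) + (E+A)(29) = 54
Step 4: Merge (I+C)(40) + (D+(E+A))(54) = 94
Read each symbol's code off the tree from the root (left child = 0, right child = 1).

Codes:
  E: 110 (length 3)
  I: 00 (length 2)
  C: 01 (length 2)
  A: 111 (length 3)
  D: 10 (length 2)
Average code length: 217/94 = 2.3085 bits/symbol


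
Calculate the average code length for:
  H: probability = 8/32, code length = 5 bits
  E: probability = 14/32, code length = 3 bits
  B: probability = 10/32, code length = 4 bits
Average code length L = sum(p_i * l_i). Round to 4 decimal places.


Weighted contributions p_i * l_i:
  H: (8/32) * 5 = 40/32
  E: (14/32) * 3 = 42/32
  B: (10/32) * 4 = 40/32
Sum = (40 + 42 + 40)/32 = 122/32

L = 122/32 = 3.8125 bits/symbol


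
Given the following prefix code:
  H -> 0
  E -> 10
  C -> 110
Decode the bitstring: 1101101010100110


Decoding step by step:
Bits 110 -> C
Bits 110 -> C
Bits 10 -> E
Bits 10 -> E
Bits 10 -> E
Bits 0 -> H
Bits 110 -> C


Decoded message: CCEEEHC


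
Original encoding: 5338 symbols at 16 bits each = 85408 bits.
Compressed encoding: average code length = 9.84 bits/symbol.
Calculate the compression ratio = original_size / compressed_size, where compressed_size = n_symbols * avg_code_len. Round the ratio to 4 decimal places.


original_size = n_symbols * orig_bits = 5338 * 16 = 85408 bits
compressed_size = n_symbols * avg_code_len = 5338 * 9.84 = 52525.92 bits
ratio = original_size / compressed_size = 85408 / 52525.92 = 1.626

Compression ratio = 1.626


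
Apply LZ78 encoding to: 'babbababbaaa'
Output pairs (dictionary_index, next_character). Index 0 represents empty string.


LZ78 encoding steps:
Dictionary: {0: ''}
Step 1: w='' (idx 0), next='b' -> output (0, 'b'), add 'b' as idx 1
Step 2: w='' (idx 0), next='a' -> output (0, 'a'), add 'a' as idx 2
Step 3: w='b' (idx 1), next='b' -> output (1, 'b'), add 'bb' as idx 3
Step 4: w='a' (idx 2), next='b' -> output (2, 'b'), add 'ab' as idx 4
Step 5: w='ab' (idx 4), next='b' -> output (4, 'b'), add 'abb' as idx 5
Step 6: w='a' (idx 2), next='a' -> output (2, 'a'), add 'aa' as idx 6
Step 7: w='a' (idx 2), end of input -> output (2, '')


Encoded: [(0, 'b'), (0, 'a'), (1, 'b'), (2, 'b'), (4, 'b'), (2, 'a'), (2, '')]


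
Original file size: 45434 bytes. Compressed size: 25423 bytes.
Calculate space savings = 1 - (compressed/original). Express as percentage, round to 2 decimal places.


ratio = compressed/original = 25423/45434 = 0.559559
savings = 1 - ratio = 1 - 0.559559 = 0.440441
as a percentage: 0.440441 * 100 = 44.04%

Space savings = 1 - 25423/45434 = 44.04%


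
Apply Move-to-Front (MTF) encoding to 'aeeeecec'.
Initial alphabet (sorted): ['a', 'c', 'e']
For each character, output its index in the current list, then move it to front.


MTF encoding:
'a': index 0 in ['a', 'c', 'e'] -> ['a', 'c', 'e']
'e': index 2 in ['a', 'c', 'e'] -> ['e', 'a', 'c']
'e': index 0 in ['e', 'a', 'c'] -> ['e', 'a', 'c']
'e': index 0 in ['e', 'a', 'c'] -> ['e', 'a', 'c']
'e': index 0 in ['e', 'a', 'c'] -> ['e', 'a', 'c']
'c': index 2 in ['e', 'a', 'c'] -> ['c', 'e', 'a']
'e': index 1 in ['c', 'e', 'a'] -> ['e', 'c', 'a']
'c': index 1 in ['e', 'c', 'a'] -> ['c', 'e', 'a']


Output: [0, 2, 0, 0, 0, 2, 1, 1]


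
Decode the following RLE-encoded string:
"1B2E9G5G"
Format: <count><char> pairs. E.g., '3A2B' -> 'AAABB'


Expanding each <count><char> pair:
  1B -> 'B'
  2E -> 'EE'
  9G -> 'GGGGGGGGG'
  5G -> 'GGGGG'

Decoded = BEEGGGGGGGGGGGGGG


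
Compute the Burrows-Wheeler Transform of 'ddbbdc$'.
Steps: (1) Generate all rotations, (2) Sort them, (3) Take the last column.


Rotations (sorted):
  0: $ddbbdc -> last char: c
  1: bbdc$dd -> last char: d
  2: bdc$ddb -> last char: b
  3: c$ddbbd -> last char: d
  4: dbbdc$d -> last char: d
  5: dc$ddbb -> last char: b
  6: ddbbdc$ -> last char: $


BWT = cdbddb$


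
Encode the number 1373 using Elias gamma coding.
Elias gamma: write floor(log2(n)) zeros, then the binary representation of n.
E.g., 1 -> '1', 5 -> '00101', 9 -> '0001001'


num_bits = floor(log2(1373)) + 1 = 11
leading_zeros = num_bits - 1 = 10
binary(1373) = 10101011101

Elias gamma(1373) = '0000000000' + '10101011101' = 000000000010101011101 (21 bits)


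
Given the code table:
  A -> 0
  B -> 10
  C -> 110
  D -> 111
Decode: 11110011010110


Decoding:
111 -> D
10 -> B
0 -> A
110 -> C
10 -> B
110 -> C


Result: DBACBC


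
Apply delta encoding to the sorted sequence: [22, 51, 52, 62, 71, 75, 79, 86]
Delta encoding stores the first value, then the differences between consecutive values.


First value: 22
Deltas:
  51 - 22 = 29
  52 - 51 = 1
  62 - 52 = 10
  71 - 62 = 9
  75 - 71 = 4
  79 - 75 = 4
  86 - 79 = 7


Delta encoded: [22, 29, 1, 10, 9, 4, 4, 7]


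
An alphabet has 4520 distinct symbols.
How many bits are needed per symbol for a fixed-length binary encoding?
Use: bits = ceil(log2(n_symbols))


log2(4520) = 12.1421
Bracket: 2^12 = 4096 < 4520 <= 2^13 = 8192
So ceil(log2(4520)) = 13

bits = ceil(log2(4520)) = ceil(12.1421) = 13 bits


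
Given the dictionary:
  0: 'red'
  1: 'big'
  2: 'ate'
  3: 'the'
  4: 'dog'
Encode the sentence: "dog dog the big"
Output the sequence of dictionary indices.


Look up each word in the dictionary:
  'dog' -> 4
  'dog' -> 4
  'the' -> 3
  'big' -> 1

Encoded: [4, 4, 3, 1]


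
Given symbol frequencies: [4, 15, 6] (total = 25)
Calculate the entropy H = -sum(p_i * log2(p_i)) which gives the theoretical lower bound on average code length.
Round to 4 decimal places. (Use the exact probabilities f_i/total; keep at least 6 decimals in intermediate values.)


Per-symbol terms -p_i * log2(p_i) with p_i = f_i/25:
  p = 4/25 = 0.160000: log2(p) = -2.643856, -p*log2(p) = 0.423017
  p = 15/25 = 0.600000: log2(p) = -0.736966, -p*log2(p) = 0.442179
  p = 6/25 = 0.240000: log2(p) = -2.058894, -p*log2(p) = 0.494134
H = 0.423017 + 0.442179 + 0.494134 = 1.359330

H = 1.3593 bits/symbol


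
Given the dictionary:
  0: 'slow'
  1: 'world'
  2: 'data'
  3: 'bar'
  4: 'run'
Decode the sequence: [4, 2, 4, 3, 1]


Look up each index in the dictionary:
  4 -> 'run'
  2 -> 'data'
  4 -> 'run'
  3 -> 'bar'
  1 -> 'world'

Decoded: "run data run bar world"


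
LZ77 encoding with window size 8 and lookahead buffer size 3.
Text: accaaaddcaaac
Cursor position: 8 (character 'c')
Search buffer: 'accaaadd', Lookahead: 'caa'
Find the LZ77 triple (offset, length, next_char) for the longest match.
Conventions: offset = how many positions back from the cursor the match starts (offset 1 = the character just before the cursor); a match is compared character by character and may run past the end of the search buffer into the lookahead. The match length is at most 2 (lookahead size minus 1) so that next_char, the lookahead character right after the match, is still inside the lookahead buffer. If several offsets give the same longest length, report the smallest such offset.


Try each offset into the search buffer:
  offset=1 (pos 7, char 'd'): match length 0
  offset=2 (pos 6, char 'd'): match length 0
  offset=3 (pos 5, char 'a'): match length 0
  offset=4 (pos 4, char 'a'): match length 0
  offset=5 (pos 3, char 'a'): match length 0
  offset=6 (pos 2, char 'c'): match length 2
  offset=7 (pos 1, char 'c'): match length 1
  offset=8 (pos 0, char 'a'): match length 0
Longest match has length 2 at offset 6.
next_char = character at position 8 + 2 = 10 -> 'a'

Best match: offset=6, length=2 (matching 'ca' starting at position 2)
LZ77 triple: (6, 2, 'a')


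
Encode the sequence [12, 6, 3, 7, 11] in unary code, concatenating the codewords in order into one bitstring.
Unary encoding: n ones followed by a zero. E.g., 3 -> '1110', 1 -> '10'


Encode each number as n ones followed by a terminating 0:
  12 -> 1111111111110 (13 bits)
  6 -> 1111110 (7 bits)
  3 -> 1110 (4 bits)
  7 -> 11111110 (8 bits)
  11 -> 111111111110 (12 bits)
Total length = 13 + 7 + 4 + 8 + 12 = 44 bits.

Unary([12, 6, 3, 7, 11]) = 11111111111101111110111011111110111111111110 (44 bits)


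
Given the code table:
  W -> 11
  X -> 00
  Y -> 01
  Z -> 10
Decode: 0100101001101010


Decoding:
01 -> Y
00 -> X
10 -> Z
10 -> Z
01 -> Y
10 -> Z
10 -> Z
10 -> Z


Result: YXZZYZZZ


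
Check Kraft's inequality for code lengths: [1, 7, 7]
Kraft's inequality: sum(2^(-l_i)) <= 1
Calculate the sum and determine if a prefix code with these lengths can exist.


Sum = 2^(-1) + 2^(-7) + 2^(-7)
    = 0.5 + 0.0078125 + 0.0078125
    = 66/128 = 0.515625
Since 0.515625 <= 1, Kraft's inequality IS satisfied.
A prefix code with these lengths CAN exist.

Kraft sum = 0.515625. Satisfied.


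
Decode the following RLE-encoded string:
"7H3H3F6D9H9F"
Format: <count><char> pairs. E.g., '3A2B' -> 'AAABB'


Expanding each <count><char> pair:
  7H -> 'HHHHHHH'
  3H -> 'HHH'
  3F -> 'FFF'
  6D -> 'DDDDDD'
  9H -> 'HHHHHHHHH'
  9F -> 'FFFFFFFFF'

Decoded = HHHHHHHHHHFFFDDDDDDHHHHHHHHHFFFFFFFFF


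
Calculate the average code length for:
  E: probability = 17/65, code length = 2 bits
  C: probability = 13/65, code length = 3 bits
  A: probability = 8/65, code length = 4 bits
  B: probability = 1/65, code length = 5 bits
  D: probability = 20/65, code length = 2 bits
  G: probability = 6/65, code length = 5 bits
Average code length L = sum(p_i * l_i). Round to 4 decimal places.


Weighted contributions p_i * l_i:
  E: (17/65) * 2 = 34/65
  C: (13/65) * 3 = 39/65
  A: (8/65) * 4 = 32/65
  B: (1/65) * 5 = 5/65
  D: (20/65) * 2 = 40/65
  G: (6/65) * 5 = 30/65
Sum = (34 + 39 + 32 + 5 + 40 + 30)/65 = 180/65

L = 180/65 = 2.7692 bits/symbol


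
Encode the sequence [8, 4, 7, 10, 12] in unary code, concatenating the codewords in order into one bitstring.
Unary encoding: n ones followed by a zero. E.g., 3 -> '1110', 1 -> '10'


Encode each number as n ones followed by a terminating 0:
  8 -> 111111110 (9 bits)
  4 -> 11110 (5 bits)
  7 -> 11111110 (8 bits)
  10 -> 11111111110 (11 bits)
  12 -> 1111111111110 (13 bits)
Total length = 9 + 5 + 8 + 11 + 13 = 46 bits.

Unary([8, 4, 7, 10, 12]) = 1111111101111011111110111111111101111111111110 (46 bits)


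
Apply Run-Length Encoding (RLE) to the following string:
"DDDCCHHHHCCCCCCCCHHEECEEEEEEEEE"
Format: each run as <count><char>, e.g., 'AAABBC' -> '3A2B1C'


Scanning runs left to right:
  i=0: run of 'D' x 3 -> '3D'
  i=3: run of 'C' x 2 -> '2C'
  i=5: run of 'H' x 4 -> '4H'
  i=9: run of 'C' x 8 -> '8C'
  i=17: run of 'H' x 2 -> '2H'
  i=19: run of 'E' x 2 -> '2E'
  i=21: run of 'C' x 1 -> '1C'
  i=22: run of 'E' x 9 -> '9E'

RLE = 3D2C4H8C2H2E1C9E


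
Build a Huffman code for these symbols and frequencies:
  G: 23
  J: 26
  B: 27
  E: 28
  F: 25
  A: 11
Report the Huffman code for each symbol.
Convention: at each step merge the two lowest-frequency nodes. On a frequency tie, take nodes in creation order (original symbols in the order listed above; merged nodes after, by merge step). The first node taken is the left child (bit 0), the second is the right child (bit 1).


Huffman tree construction:
Step 1: Merge A(11) + G(23) = 34
Step 2: Merge F(25) + J(26) = 51
Step 3: Merge B(27) + E(28) = 55
Step 4: Merge (A+G)(34) + (F+J)(51) = 85
Step 5: Merge (B+E)(55) + ((A+G)+(F+J))(85) = 140
Read each symbol's code off the tree from the root (left child = 0, right child = 1).

Codes:
  G: 101 (length 3)
  J: 111 (length 3)
  B: 00 (length 2)
  E: 01 (length 2)
  F: 110 (length 3)
  A: 100 (length 3)
Average code length: 365/140 = 2.6071 bits/symbol


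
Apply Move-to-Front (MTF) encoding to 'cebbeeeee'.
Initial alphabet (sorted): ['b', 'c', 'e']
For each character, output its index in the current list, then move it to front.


MTF encoding:
'c': index 1 in ['b', 'c', 'e'] -> ['c', 'b', 'e']
'e': index 2 in ['c', 'b', 'e'] -> ['e', 'c', 'b']
'b': index 2 in ['e', 'c', 'b'] -> ['b', 'e', 'c']
'b': index 0 in ['b', 'e', 'c'] -> ['b', 'e', 'c']
'e': index 1 in ['b', 'e', 'c'] -> ['e', 'b', 'c']
'e': index 0 in ['e', 'b', 'c'] -> ['e', 'b', 'c']
'e': index 0 in ['e', 'b', 'c'] -> ['e', 'b', 'c']
'e': index 0 in ['e', 'b', 'c'] -> ['e', 'b', 'c']
'e': index 0 in ['e', 'b', 'c'] -> ['e', 'b', 'c']


Output: [1, 2, 2, 0, 1, 0, 0, 0, 0]


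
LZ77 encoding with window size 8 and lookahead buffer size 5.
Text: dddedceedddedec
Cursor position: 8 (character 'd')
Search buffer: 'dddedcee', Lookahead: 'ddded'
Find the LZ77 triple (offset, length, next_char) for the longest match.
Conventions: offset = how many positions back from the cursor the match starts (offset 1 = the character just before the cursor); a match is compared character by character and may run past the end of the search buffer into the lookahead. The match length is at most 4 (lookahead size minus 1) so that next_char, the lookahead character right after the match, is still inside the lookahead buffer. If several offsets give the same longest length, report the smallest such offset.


Try each offset into the search buffer:
  offset=1 (pos 7, char 'e'): match length 0
  offset=2 (pos 6, char 'e'): match length 0
  offset=3 (pos 5, char 'c'): match length 0
  offset=4 (pos 4, char 'd'): match length 1
  offset=5 (pos 3, char 'e'): match length 0
  offset=6 (pos 2, char 'd'): match length 1
  offset=7 (pos 1, char 'd'): match length 2
  offset=8 (pos 0, char 'd'): match length 4
Longest match has length 4 at offset 8.
next_char = character at position 8 + 4 = 12 -> 'd'

Best match: offset=8, length=4 (matching 'ddde' starting at position 0)
LZ77 triple: (8, 4, 'd')


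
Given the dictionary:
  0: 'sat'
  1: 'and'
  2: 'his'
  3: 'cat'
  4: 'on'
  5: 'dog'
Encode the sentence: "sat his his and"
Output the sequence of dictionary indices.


Look up each word in the dictionary:
  'sat' -> 0
  'his' -> 2
  'his' -> 2
  'and' -> 1

Encoded: [0, 2, 2, 1]


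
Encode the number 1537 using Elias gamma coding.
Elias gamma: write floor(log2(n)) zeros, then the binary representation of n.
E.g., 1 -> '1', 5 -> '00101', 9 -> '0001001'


num_bits = floor(log2(1537)) + 1 = 11
leading_zeros = num_bits - 1 = 10
binary(1537) = 11000000001

Elias gamma(1537) = '0000000000' + '11000000001' = 000000000011000000001 (21 bits)


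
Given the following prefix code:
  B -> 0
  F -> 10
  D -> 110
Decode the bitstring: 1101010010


Decoding step by step:
Bits 110 -> D
Bits 10 -> F
Bits 10 -> F
Bits 0 -> B
Bits 10 -> F


Decoded message: DFFBF


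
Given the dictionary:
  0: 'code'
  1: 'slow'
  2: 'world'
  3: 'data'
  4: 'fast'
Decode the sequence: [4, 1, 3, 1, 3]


Look up each index in the dictionary:
  4 -> 'fast'
  1 -> 'slow'
  3 -> 'data'
  1 -> 'slow'
  3 -> 'data'

Decoded: "fast slow data slow data"


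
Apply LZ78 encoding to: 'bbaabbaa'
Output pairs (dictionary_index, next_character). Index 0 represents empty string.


LZ78 encoding steps:
Dictionary: {0: ''}
Step 1: w='' (idx 0), next='b' -> output (0, 'b'), add 'b' as idx 1
Step 2: w='b' (idx 1), next='a' -> output (1, 'a'), add 'ba' as idx 2
Step 3: w='' (idx 0), next='a' -> output (0, 'a'), add 'a' as idx 3
Step 4: w='b' (idx 1), next='b' -> output (1, 'b'), add 'bb' as idx 4
Step 5: w='a' (idx 3), next='a' -> output (3, 'a'), add 'aa' as idx 5


Encoded: [(0, 'b'), (1, 'a'), (0, 'a'), (1, 'b'), (3, 'a')]


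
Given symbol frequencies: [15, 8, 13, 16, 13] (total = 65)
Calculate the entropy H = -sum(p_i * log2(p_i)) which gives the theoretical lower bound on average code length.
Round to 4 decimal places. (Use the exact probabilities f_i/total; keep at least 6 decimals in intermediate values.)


Per-symbol terms -p_i * log2(p_i) with p_i = f_i/65:
  p = 15/65 = 0.230769: log2(p) = -2.115477, -p*log2(p) = 0.488187
  p = 8/65 = 0.123077: log2(p) = -3.022368, -p*log2(p) = 0.371984
  p = 13/65 = 0.200000: log2(p) = -2.321928, -p*log2(p) = 0.464386
  p = 16/65 = 0.246154: log2(p) = -2.022368, -p*log2(p) = 0.497814
  p = 13/65 = 0.200000: log2(p) = -2.321928, -p*log2(p) = 0.464386
H = 0.488187 + 0.371984 + 0.464386 + 0.497814 + 0.464386 = 2.286757

H = 2.2868 bits/symbol


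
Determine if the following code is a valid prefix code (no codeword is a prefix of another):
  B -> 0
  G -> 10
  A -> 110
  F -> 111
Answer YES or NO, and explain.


Checking each pair (does one codeword prefix another?):
  B='0' vs G='10': no prefix
  B='0' vs A='110': no prefix
  B='0' vs F='111': no prefix
  G='10' vs B='0': no prefix
  G='10' vs A='110': no prefix
  G='10' vs F='111': no prefix
  A='110' vs B='0': no prefix
  A='110' vs G='10': no prefix
  A='110' vs F='111': no prefix
  F='111' vs B='0': no prefix
  F='111' vs G='10': no prefix
  F='111' vs A='110': no prefix
No violation found over all pairs.

YES -- this is a valid prefix code. No codeword is a prefix of any other codeword.


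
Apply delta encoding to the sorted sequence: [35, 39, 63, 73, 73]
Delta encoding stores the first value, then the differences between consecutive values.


First value: 35
Deltas:
  39 - 35 = 4
  63 - 39 = 24
  73 - 63 = 10
  73 - 73 = 0


Delta encoded: [35, 4, 24, 10, 0]


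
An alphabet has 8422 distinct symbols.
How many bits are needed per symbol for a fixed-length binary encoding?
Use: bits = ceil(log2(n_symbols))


log2(8422) = 13.0399
Bracket: 2^13 = 8192 < 8422 <= 2^14 = 16384
So ceil(log2(8422)) = 14

bits = ceil(log2(8422)) = ceil(13.0399) = 14 bits


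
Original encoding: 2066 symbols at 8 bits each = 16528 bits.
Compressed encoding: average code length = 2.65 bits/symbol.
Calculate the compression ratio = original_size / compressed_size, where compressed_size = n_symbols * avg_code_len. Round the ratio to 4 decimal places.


original_size = n_symbols * orig_bits = 2066 * 8 = 16528 bits
compressed_size = n_symbols * avg_code_len = 2066 * 2.65 = 5474.9 bits
ratio = original_size / compressed_size = 16528 / 5474.9 = 3.0189

Compression ratio = 3.0189


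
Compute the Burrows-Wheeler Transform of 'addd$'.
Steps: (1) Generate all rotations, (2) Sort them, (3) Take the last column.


Rotations (sorted):
  0: $addd -> last char: d
  1: addd$ -> last char: $
  2: d$add -> last char: d
  3: dd$ad -> last char: d
  4: ddd$a -> last char: a


BWT = d$dda


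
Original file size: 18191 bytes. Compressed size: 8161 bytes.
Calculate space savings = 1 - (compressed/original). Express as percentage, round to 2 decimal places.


ratio = compressed/original = 8161/18191 = 0.448628
savings = 1 - ratio = 1 - 0.448628 = 0.551372
as a percentage: 0.551372 * 100 = 55.14%

Space savings = 1 - 8161/18191 = 55.14%


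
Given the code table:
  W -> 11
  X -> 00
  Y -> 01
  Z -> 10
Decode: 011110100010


Decoding:
01 -> Y
11 -> W
10 -> Z
10 -> Z
00 -> X
10 -> Z


Result: YWZZXZ


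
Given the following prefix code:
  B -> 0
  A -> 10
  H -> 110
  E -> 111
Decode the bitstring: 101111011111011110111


Decoding step by step:
Bits 10 -> A
Bits 111 -> E
Bits 10 -> A
Bits 111 -> E
Bits 110 -> H
Bits 111 -> E
Bits 10 -> A
Bits 111 -> E


Decoded message: AEAEHEAE
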